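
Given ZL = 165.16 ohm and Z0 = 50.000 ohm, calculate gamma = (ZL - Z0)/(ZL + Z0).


gamma = (165.16 - 50.000) / (165.16 + 50.000) = 0.5352

0.5352


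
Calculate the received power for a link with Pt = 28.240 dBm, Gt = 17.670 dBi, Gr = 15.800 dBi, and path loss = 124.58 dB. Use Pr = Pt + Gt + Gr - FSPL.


Pr = 28.240 + 17.670 + 15.800 - 124.58 = -62.87 dBm

-62.87 dBm


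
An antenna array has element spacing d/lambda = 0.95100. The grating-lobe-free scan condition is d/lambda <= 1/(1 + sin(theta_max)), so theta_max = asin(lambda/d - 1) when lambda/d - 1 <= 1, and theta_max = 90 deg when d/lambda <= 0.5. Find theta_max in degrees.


lambda/d - 1 = 1/0.95100 - 1 = 0.05152471
theta_max = asin(0.05152471) = 2.953 deg

2.953 deg


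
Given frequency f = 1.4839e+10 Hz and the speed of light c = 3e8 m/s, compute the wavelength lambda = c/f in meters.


lambda = c / f = 3.0000e+08 / 1.4839e+10 = 0.02022 m

0.02022 m


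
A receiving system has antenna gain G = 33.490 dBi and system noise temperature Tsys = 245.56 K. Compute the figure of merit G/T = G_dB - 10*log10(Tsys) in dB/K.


G/T = 33.490 - 10*log10(245.56) = 33.490 - 23.90158 = 9.588 dB/K

9.588 dB/K


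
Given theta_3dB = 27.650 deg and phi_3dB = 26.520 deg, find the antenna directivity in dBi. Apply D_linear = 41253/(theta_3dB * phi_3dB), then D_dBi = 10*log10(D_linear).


D_linear = 41253 / (27.650 * 26.520) = 56.25834
D_dBi = 10 * log10(56.25834) = 17.50 dBi

17.50 dBi


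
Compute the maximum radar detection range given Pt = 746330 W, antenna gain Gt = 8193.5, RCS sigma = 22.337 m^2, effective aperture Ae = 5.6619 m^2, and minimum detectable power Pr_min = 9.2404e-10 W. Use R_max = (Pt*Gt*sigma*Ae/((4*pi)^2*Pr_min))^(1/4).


R^4 = 746330*8193.5*22.337*5.6619 / ((4*pi)^2 * 9.2404e-10) = 5.300013e+18
R_max = 5.300013e+18^0.25 = 47981 m

47981 m


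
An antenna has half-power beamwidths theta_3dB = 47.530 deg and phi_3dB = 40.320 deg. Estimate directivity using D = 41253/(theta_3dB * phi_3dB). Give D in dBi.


D_linear = 41253 / (47.530 * 40.320) = 21.52619
D_dBi = 10 * log10(21.52619) = 13.33 dBi

13.33 dBi


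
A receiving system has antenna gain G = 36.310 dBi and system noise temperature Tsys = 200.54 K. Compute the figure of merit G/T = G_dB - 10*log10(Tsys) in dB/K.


G/T = 36.310 - 10*log10(200.54) = 36.310 - 23.02201 = 13.29 dB/K

13.29 dB/K


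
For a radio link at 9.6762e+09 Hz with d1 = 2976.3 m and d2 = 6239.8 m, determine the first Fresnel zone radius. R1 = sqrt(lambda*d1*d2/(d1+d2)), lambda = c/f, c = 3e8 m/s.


lambda = c / f = 3.0000e+08 / 9.6762e+09 = 0.03100391 m
R1 = sqrt(0.03100391 * 2976.3 * 6239.8 / (2976.3 + 6239.8)) = 7.904 m

7.904 m


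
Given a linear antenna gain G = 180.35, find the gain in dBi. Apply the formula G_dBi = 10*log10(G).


G_dBi = 10 * log10(180.35) = 22.56 dBi

22.56 dBi


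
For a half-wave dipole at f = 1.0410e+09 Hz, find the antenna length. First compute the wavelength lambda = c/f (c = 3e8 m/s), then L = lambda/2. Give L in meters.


lambda = c / f = 3.0000e+08 / 1.0410e+09 = 0.2881844 m
L = lambda / 2 = 0.2881844 / 2 = 0.1441 m

0.1441 m


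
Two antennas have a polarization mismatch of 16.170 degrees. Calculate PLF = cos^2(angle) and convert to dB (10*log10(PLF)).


PLF_linear = cos^2(16.170 deg) = 0.9224443
PLF_dB = 10 * log10(0.9224443) = -0.3506 dB

-0.3506 dB


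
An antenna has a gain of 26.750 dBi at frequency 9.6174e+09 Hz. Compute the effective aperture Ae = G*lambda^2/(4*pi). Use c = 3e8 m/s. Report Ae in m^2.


lambda = c / f = 3.0000e+08 / 9.6174e+09 = 0.03119346 m
G_linear = 10^(26.750/10) = 473.1513
Ae = G_linear * lambda^2 / (4*pi) = 473.1513 * 0.03119346^2 / (4*pi) = 0.03664 m^2

0.03664 m^2


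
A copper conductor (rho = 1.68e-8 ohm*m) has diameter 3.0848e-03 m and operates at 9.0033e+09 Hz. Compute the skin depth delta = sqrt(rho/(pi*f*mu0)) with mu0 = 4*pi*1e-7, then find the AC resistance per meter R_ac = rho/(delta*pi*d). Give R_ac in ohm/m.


delta = sqrt(1.68e-8 / (pi * 9.0033e+09 * 4*pi*1e-7)) = 6.875019e-07 m
R_ac = 1.68e-8 / (6.875019e-07 * pi * 3.0848e-03) = 2.521 ohm/m

2.521 ohm/m


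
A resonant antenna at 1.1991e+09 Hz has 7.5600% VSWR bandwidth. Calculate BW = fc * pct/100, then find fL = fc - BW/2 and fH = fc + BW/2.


BW = 1.1991e+09 * 7.5600/100 = 9.065196e+07 Hz
fL = 1.1991e+09 - 9.065196e+07/2 = 1.154e+09 Hz
fH = 1.1991e+09 + 9.065196e+07/2 = 1.244e+09 Hz

BW=9.065e+07 Hz, fL=1.154e+09 Hz, fH=1.244e+09 Hz


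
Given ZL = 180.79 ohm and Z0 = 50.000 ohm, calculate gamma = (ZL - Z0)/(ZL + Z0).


gamma = (180.79 - 50.000) / (180.79 + 50.000) = 0.5667

0.5667


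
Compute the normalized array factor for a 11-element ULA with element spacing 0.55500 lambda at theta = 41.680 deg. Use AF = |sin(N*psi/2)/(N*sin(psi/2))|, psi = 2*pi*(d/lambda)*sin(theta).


psi = 2*pi*0.55500*sin(41.680 deg) = 2.318861 rad
AF = |sin(11*2.318861/2) / (11*sin(2.318861/2))| = 0.01847

0.01847


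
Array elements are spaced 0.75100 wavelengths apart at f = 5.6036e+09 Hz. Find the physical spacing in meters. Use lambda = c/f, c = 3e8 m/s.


lambda = c / f = 3.0000e+08 / 5.6036e+09 = 0.05353701 m
d = 0.75100 * 0.05353701 = 0.04021 m

0.04021 m


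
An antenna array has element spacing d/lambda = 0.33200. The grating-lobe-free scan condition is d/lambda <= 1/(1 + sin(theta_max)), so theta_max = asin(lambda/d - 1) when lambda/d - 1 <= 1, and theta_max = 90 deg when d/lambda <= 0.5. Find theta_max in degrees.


lambda/d - 1 = 1/0.33200 - 1 = 2.012048 >= 1
d/lambda <= 0.5, so the array can scan to endfire without grating lobes: theta_max = 90 deg

90 deg


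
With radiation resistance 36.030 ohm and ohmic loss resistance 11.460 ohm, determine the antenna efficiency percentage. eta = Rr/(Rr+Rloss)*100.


eta = 36.030 / (36.030 + 11.460) * 100 = 75.87%

75.87%


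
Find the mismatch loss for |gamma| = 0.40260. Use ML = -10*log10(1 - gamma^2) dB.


ML = -10 * log10(1 - 0.40260^2) = -10 * log10(0.83791324) = 0.7680 dB

0.7680 dB


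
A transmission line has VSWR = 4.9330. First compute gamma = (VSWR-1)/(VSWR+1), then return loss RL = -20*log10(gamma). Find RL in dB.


gamma = (4.9330 - 1) / (4.9330 + 1) = 0.6629024
RL = -20 * log10(0.6629024) = 3.571 dB

3.571 dB


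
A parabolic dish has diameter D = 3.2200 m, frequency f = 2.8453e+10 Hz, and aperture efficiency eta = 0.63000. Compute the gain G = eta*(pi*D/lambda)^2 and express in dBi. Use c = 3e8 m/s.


lambda = c / f = 3.0000e+08 / 2.8453e+10 = 0.01054370 m
G_linear = 0.63000 * (pi * 3.2200 / 0.01054370)^2 = 579917.2
G_dBi = 10 * log10(579917.2) = 57.63 dBi

57.63 dBi


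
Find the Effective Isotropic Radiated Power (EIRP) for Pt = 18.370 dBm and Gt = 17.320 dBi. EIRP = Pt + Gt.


EIRP = Pt + Gt = 18.370 + 17.320 = 35.69 dBm

35.69 dBm


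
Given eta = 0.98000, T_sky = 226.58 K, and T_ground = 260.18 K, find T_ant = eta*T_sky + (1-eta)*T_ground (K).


T_ant = 0.98000 * 226.58 + (1 - 0.98000) * 260.18 = 227.3 K

227.3 K


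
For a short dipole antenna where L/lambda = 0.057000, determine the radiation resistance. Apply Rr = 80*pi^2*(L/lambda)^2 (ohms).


Rr = 80 * pi^2 * (0.057000)^2 = 80 * 9.869604 * 3.249000e-03 = 2.565 ohm

2.565 ohm


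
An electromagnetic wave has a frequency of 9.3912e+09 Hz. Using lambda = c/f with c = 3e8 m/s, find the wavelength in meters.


lambda = c / f = 3.0000e+08 / 9.3912e+09 = 0.03194 m

0.03194 m


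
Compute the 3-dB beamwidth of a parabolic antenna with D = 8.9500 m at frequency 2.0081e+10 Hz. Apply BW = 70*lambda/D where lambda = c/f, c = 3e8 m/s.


lambda = c / f = 3.0000e+08 / 2.0081e+10 = 0.01493950 m
BW = 70 * 0.01493950 / 8.9500 = 0.1168 deg

0.1168 deg


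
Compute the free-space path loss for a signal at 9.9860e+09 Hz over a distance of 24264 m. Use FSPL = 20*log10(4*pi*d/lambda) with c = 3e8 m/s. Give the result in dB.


lambda = c / f = 3.0000e+08 / 9.9860e+09 = 0.03004206 m
FSPL = 20 * log10(4*pi*24264/0.03004206) = 140.1 dB

140.1 dB


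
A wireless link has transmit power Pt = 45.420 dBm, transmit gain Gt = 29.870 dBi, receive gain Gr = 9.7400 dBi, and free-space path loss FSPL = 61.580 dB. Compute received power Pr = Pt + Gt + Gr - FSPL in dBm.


Pr = 45.420 + 29.870 + 9.7400 - 61.580 = 23.45 dBm

23.45 dBm


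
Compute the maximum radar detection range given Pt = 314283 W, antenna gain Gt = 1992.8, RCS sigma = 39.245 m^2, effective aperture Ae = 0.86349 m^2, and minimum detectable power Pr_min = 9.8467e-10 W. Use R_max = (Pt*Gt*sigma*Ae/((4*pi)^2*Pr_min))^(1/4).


R^4 = 314283*1992.8*39.245*0.86349 / ((4*pi)^2 * 9.8467e-10) = 1.364947e+17
R_max = 1.364947e+17^0.25 = 19221 m

19221 m


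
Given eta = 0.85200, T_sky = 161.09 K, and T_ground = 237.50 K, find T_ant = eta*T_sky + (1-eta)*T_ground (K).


T_ant = 0.85200 * 161.09 + (1 - 0.85200) * 237.50 = 172.4 K

172.4 K


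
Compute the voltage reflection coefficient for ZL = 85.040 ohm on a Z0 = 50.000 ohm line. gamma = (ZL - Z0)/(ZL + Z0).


gamma = (85.040 - 50.000) / (85.040 + 50.000) = 0.2595

0.2595


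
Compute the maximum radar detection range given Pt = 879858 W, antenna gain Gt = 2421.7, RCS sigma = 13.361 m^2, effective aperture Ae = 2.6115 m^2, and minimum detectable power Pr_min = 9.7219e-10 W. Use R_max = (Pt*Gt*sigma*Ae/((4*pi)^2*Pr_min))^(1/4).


R^4 = 879858*2421.7*13.361*2.6115 / ((4*pi)^2 * 9.7219e-10) = 4.842739e+17
R_max = 4.842739e+17^0.25 = 26380 m

26380 m


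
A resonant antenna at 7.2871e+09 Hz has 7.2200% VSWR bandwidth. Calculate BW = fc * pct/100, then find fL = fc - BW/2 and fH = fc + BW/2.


BW = 7.2871e+09 * 7.2200/100 = 5.261286e+08 Hz
fL = 7.2871e+09 - 5.261286e+08/2 = 7.024e+09 Hz
fH = 7.2871e+09 + 5.261286e+08/2 = 7.550e+09 Hz

BW=5.261e+08 Hz, fL=7.024e+09 Hz, fH=7.550e+09 Hz


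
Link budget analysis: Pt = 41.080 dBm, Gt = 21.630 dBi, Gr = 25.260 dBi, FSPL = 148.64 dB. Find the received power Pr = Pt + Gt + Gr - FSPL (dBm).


Pr = 41.080 + 21.630 + 25.260 - 148.64 = -60.67 dBm

-60.67 dBm


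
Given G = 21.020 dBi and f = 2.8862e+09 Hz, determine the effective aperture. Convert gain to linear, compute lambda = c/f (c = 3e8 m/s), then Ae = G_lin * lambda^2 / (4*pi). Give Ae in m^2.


lambda = c / f = 3.0000e+08 / 2.8862e+09 = 0.1039429 m
G_linear = 10^(21.020/10) = 126.4736
Ae = G_linear * lambda^2 / (4*pi) = 126.4736 * 0.1039429^2 / (4*pi) = 0.1087 m^2

0.1087 m^2


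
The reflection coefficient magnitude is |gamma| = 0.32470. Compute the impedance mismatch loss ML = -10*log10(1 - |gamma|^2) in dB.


ML = -10 * log10(1 - 0.32470^2) = -10 * log10(0.89456991) = 0.4839 dB

0.4839 dB


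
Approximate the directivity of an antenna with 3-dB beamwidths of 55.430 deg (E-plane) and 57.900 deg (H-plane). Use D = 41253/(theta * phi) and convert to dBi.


D_linear = 41253 / (55.430 * 57.900) = 12.85382
D_dBi = 10 * log10(12.85382) = 11.09 dBi

11.09 dBi


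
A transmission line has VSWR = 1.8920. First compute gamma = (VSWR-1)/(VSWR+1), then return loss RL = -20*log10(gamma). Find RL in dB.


gamma = (1.8920 - 1) / (1.8920 + 1) = 0.3084371
RL = -20 * log10(0.3084371) = 10.22 dB

10.22 dB


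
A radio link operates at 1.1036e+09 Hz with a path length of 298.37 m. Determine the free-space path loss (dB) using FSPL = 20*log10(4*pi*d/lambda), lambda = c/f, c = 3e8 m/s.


lambda = c / f = 3.0000e+08 / 1.1036e+09 = 0.2718376 m
FSPL = 20 * log10(4*pi*298.37/0.2718376) = 82.79 dB

82.79 dB


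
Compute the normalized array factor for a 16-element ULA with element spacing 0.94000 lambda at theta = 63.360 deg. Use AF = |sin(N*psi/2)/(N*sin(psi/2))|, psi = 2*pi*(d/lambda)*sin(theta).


psi = 2*pi*0.94000*sin(63.360 deg) = 5.279201 rad
AF = |sin(16*5.279201/2) / (16*sin(5.279201/2))| = 0.1278

0.1278


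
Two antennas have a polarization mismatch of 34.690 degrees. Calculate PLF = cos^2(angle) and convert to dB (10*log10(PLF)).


PLF_linear = cos^2(34.690 deg) = 0.6760842
PLF_dB = 10 * log10(0.6760842) = -1.700 dB

-1.700 dB


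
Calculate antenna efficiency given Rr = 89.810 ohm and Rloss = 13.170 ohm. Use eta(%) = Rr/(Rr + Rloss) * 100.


eta = 89.810 / (89.810 + 13.170) * 100 = 87.21%

87.21%


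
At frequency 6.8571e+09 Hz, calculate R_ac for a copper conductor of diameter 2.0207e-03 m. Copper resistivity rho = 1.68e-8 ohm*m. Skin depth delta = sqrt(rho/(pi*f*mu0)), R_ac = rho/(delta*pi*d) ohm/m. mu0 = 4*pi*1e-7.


delta = sqrt(1.68e-8 / (pi * 6.8571e+09 * 4*pi*1e-7)) = 7.877792e-07 m
R_ac = 1.68e-8 / (7.877792e-07 * pi * 2.0207e-03) = 3.359 ohm/m

3.359 ohm/m


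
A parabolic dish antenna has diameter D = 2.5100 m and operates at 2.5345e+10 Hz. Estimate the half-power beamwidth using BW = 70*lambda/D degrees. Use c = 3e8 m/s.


lambda = c / f = 3.0000e+08 / 2.5345e+10 = 0.01183665 m
BW = 70 * 0.01183665 / 2.5100 = 0.3301 deg

0.3301 deg


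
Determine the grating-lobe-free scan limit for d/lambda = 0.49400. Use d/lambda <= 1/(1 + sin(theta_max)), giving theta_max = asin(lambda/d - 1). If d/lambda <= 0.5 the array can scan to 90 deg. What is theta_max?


lambda/d - 1 = 1/0.49400 - 1 = 1.024291 >= 1
d/lambda <= 0.5, so the array can scan to endfire without grating lobes: theta_max = 90 deg

90 deg


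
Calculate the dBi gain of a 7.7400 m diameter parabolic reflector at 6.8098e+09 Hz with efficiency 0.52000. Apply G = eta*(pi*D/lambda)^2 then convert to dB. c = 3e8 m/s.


lambda = c / f = 3.0000e+08 / 6.8098e+09 = 0.04405416 m
G_linear = 0.52000 * (pi * 7.7400 / 0.04405416)^2 = 158420.4
G_dBi = 10 * log10(158420.4) = 52.00 dBi

52.00 dBi


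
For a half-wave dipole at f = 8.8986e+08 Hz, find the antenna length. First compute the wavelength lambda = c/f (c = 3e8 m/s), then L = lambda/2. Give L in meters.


lambda = c / f = 3.0000e+08 / 8.8986e+08 = 0.3371317 m
L = lambda / 2 = 0.3371317 / 2 = 0.1686 m

0.1686 m


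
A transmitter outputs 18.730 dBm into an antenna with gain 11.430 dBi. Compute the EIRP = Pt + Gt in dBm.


EIRP = Pt + Gt = 18.730 + 11.430 = 30.16 dBm

30.16 dBm


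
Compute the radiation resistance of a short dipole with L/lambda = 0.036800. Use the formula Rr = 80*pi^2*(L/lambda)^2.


Rr = 80 * pi^2 * (0.036800)^2 = 80 * 9.869604 * 1.354240e-03 = 1.069 ohm

1.069 ohm


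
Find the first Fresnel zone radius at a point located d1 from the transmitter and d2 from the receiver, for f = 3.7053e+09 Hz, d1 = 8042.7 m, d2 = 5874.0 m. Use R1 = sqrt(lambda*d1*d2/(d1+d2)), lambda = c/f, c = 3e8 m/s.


lambda = c / f = 3.0000e+08 / 3.7053e+09 = 0.08096510 m
R1 = sqrt(0.08096510 * 8042.7 * 5874.0 / (8042.7 + 5874.0)) = 16.58 m

16.58 m


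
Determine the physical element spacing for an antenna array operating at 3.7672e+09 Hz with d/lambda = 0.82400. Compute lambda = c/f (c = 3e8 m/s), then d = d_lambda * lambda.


lambda = c / f = 3.0000e+08 / 3.7672e+09 = 0.07963474 m
d = 0.82400 * 0.07963474 = 0.06562 m

0.06562 m


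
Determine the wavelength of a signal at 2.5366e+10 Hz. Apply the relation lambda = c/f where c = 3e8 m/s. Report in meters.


lambda = c / f = 3.0000e+08 / 2.5366e+10 = 0.01183 m

0.01183 m


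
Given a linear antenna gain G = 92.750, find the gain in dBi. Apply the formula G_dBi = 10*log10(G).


G_dBi = 10 * log10(92.750) = 19.67 dBi

19.67 dBi


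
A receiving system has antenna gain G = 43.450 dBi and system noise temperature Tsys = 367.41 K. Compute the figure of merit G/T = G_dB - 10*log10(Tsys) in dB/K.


G/T = 43.450 - 10*log10(367.41) = 43.450 - 25.65151 = 17.80 dB/K

17.80 dB/K


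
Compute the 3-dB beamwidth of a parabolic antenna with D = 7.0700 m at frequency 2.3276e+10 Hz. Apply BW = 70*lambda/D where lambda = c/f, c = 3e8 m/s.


lambda = c / f = 3.0000e+08 / 2.3276e+10 = 0.01288881 m
BW = 70 * 0.01288881 / 7.0700 = 0.1276 deg

0.1276 deg


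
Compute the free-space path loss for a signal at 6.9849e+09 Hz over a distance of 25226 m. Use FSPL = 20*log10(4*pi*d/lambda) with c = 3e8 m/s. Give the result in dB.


lambda = c / f = 3.0000e+08 / 6.9849e+09 = 0.04294979 m
FSPL = 20 * log10(4*pi*25226/0.04294979) = 137.4 dB

137.4 dB


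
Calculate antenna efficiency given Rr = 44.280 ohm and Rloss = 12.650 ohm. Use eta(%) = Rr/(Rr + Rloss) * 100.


eta = 44.280 / (44.280 + 12.650) * 100 = 77.78%

77.78%


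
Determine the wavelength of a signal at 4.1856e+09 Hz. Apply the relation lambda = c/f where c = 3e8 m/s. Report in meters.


lambda = c / f = 3.0000e+08 / 4.1856e+09 = 0.07167 m

0.07167 m


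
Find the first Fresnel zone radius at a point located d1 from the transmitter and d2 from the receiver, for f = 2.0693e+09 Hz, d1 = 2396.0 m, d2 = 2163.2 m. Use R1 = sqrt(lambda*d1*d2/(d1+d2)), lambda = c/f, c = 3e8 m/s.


lambda = c / f = 3.0000e+08 / 2.0693e+09 = 0.1449766 m
R1 = sqrt(0.1449766 * 2396.0 * 2163.2 / (2396.0 + 2163.2)) = 12.84 m

12.84 m


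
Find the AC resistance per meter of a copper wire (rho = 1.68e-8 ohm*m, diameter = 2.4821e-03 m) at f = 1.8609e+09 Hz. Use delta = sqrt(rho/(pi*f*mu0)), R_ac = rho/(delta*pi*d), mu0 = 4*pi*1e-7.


delta = sqrt(1.68e-8 / (pi * 1.8609e+09 * 4*pi*1e-7)) = 1.512214e-06 m
R_ac = 1.68e-8 / (1.512214e-06 * pi * 2.4821e-03) = 1.425 ohm/m

1.425 ohm/m


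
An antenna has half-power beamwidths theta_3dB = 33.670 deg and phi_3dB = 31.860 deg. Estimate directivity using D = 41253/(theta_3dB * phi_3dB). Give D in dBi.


D_linear = 41253 / (33.670 * 31.860) = 38.45622
D_dBi = 10 * log10(38.45622) = 15.85 dBi

15.85 dBi


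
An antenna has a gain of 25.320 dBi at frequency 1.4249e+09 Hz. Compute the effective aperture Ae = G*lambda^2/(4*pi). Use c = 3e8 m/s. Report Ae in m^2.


lambda = c / f = 3.0000e+08 / 1.4249e+09 = 0.2105411 m
G_linear = 10^(25.320/10) = 340.4082
Ae = G_linear * lambda^2 / (4*pi) = 340.4082 * 0.2105411^2 / (4*pi) = 1.201 m^2

1.201 m^2


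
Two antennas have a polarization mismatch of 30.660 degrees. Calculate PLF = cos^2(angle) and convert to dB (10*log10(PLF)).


PLF_linear = cos^2(30.660 deg) = 0.7399586
PLF_dB = 10 * log10(0.7399586) = -1.308 dB

-1.308 dB


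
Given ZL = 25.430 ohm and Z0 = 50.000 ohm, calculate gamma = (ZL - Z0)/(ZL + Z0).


gamma = (25.430 - 50.000) / (25.430 + 50.000) = -0.3257

-0.3257


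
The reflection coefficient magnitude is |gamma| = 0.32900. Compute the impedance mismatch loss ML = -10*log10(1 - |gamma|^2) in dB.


ML = -10 * log10(1 - 0.32900^2) = -10 * log10(0.891759) = 0.4975 dB

0.4975 dB


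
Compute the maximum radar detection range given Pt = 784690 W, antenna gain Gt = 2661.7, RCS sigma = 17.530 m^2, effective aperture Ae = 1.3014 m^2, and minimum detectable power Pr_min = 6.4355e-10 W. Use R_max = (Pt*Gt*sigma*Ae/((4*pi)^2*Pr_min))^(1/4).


R^4 = 784690*2661.7*17.530*1.3014 / ((4*pi)^2 * 6.4355e-10) = 4.688651e+17
R_max = 4.688651e+17^0.25 = 26167 m

26167 m


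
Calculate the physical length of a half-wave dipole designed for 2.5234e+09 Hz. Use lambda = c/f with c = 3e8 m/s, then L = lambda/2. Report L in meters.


lambda = c / f = 3.0000e+08 / 2.5234e+09 = 0.1188872 m
L = lambda / 2 = 0.1188872 / 2 = 0.05944 m

0.05944 m


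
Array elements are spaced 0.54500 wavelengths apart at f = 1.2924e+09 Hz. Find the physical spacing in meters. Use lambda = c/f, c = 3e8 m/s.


lambda = c / f = 3.0000e+08 / 1.2924e+09 = 0.2321263 m
d = 0.54500 * 0.2321263 = 0.1265 m

0.1265 m


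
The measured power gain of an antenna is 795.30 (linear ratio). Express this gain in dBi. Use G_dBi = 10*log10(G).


G_dBi = 10 * log10(795.30) = 29.01 dBi

29.01 dBi


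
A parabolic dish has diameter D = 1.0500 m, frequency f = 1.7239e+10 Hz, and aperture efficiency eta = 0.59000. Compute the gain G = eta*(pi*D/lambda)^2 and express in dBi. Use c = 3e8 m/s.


lambda = c / f = 3.0000e+08 / 1.7239e+10 = 0.01740240 m
G_linear = 0.59000 * (pi * 1.0500 / 0.01740240)^2 = 21198.84
G_dBi = 10 * log10(21198.84) = 43.26 dBi

43.26 dBi


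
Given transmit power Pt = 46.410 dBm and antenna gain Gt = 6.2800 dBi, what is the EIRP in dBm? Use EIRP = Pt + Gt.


EIRP = Pt + Gt = 46.410 + 6.2800 = 52.69 dBm

52.69 dBm


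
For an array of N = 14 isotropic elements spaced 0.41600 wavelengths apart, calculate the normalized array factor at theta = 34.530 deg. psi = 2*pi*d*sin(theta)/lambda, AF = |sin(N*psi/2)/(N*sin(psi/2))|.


psi = 2*pi*0.41600*sin(34.530 deg) = 1.481603 rad
AF = |sin(14*1.481603/2) / (14*sin(1.481603/2))| = 0.08587

0.08587


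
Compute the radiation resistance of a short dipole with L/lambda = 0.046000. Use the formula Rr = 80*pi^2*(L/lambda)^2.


Rr = 80 * pi^2 * (0.046000)^2 = 80 * 9.869604 * 2.116000e-03 = 1.671 ohm

1.671 ohm


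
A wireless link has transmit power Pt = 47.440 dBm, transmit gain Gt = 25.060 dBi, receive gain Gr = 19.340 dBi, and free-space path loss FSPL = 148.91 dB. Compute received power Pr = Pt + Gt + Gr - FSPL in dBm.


Pr = 47.440 + 25.060 + 19.340 - 148.91 = -57.07 dBm

-57.07 dBm


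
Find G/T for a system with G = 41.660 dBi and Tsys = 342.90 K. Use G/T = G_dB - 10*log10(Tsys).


G/T = 41.660 - 10*log10(342.90) = 41.660 - 25.35167 = 16.31 dB/K

16.31 dB/K


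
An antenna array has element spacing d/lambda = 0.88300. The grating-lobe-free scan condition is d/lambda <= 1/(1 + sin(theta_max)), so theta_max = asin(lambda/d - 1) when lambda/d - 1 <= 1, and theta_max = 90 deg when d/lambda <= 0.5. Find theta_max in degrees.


lambda/d - 1 = 1/0.88300 - 1 = 0.1325028
theta_max = asin(0.1325028) = 7.614 deg

7.614 deg


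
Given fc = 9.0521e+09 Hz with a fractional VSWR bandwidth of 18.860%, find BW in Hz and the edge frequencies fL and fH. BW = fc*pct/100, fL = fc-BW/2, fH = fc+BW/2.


BW = 9.0521e+09 * 18.860/100 = 1.707226e+09 Hz
fL = 9.0521e+09 - 1.707226e+09/2 = 8.198e+09 Hz
fH = 9.0521e+09 + 1.707226e+09/2 = 9.906e+09 Hz

BW=1.707e+09 Hz, fL=8.198e+09 Hz, fH=9.906e+09 Hz


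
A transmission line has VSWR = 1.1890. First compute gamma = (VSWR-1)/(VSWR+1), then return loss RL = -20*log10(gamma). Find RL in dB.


gamma = (1.1890 - 1) / (1.1890 + 1) = 0.08634079
RL = -20 * log10(0.08634079) = 21.28 dB

21.28 dB


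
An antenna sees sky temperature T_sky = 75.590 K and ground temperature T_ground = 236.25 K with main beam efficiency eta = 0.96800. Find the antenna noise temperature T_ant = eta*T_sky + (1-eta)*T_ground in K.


T_ant = 0.96800 * 75.590 + (1 - 0.96800) * 236.25 = 80.73 K

80.73 K


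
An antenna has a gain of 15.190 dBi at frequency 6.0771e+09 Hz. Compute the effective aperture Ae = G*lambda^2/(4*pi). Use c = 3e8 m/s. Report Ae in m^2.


lambda = c / f = 3.0000e+08 / 6.0771e+09 = 0.04936565 m
G_linear = 10^(15.190/10) = 33.03695
Ae = G_linear * lambda^2 / (4*pi) = 33.03695 * 0.04936565^2 / (4*pi) = 6.407e-03 m^2

6.407e-03 m^2


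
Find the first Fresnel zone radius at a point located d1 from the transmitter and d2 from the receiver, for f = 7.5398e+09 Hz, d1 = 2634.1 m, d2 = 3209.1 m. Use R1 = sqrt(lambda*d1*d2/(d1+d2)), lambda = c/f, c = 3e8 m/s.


lambda = c / f = 3.0000e+08 / 7.5398e+09 = 0.03978885 m
R1 = sqrt(0.03978885 * 2634.1 * 3209.1 / (2634.1 + 3209.1)) = 7.587 m

7.587 m


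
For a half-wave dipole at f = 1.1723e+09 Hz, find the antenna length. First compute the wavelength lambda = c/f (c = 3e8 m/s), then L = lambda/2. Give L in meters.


lambda = c / f = 3.0000e+08 / 1.1723e+09 = 0.2559072 m
L = lambda / 2 = 0.2559072 / 2 = 0.1280 m

0.1280 m


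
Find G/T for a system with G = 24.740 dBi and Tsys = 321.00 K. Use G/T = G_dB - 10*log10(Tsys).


G/T = 24.740 - 10*log10(321.00) = 24.740 - 25.06505 = -0.3251 dB/K

-0.3251 dB/K


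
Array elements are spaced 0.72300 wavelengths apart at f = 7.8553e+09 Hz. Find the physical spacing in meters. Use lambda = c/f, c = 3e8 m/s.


lambda = c / f = 3.0000e+08 / 7.8553e+09 = 0.03819078 m
d = 0.72300 * 0.03819078 = 0.02761 m

0.02761 m


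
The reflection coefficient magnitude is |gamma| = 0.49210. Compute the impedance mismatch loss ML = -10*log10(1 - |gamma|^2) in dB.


ML = -10 * log10(1 - 0.49210^2) = -10 * log10(0.75783759) = 1.204 dB

1.204 dB


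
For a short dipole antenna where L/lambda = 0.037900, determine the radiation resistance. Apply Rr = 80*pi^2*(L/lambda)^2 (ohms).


Rr = 80 * pi^2 * (0.037900)^2 = 80 * 9.869604 * 1.436410e-03 = 1.134 ohm

1.134 ohm


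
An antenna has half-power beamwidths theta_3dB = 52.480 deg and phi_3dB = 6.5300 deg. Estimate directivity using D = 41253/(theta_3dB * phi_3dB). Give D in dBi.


D_linear = 41253 / (52.480 * 6.5300) = 120.3784
D_dBi = 10 * log10(120.3784) = 20.81 dBi

20.81 dBi


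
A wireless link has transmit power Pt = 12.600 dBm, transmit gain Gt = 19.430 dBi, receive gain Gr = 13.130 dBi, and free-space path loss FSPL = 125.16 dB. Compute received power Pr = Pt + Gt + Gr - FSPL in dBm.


Pr = 12.600 + 19.430 + 13.130 - 125.16 = -80.00 dBm

-80.00 dBm


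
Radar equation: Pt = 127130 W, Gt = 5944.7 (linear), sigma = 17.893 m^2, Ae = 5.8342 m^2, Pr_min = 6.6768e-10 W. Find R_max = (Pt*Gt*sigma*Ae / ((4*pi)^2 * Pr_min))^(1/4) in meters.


R^4 = 127130*5944.7*17.893*5.8342 / ((4*pi)^2 * 6.6768e-10) = 7.482632e+17
R_max = 7.482632e+17^0.25 = 29411 m

29411 m


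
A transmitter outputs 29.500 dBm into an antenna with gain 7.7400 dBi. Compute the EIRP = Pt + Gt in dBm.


EIRP = Pt + Gt = 29.500 + 7.7400 = 37.24 dBm

37.24 dBm


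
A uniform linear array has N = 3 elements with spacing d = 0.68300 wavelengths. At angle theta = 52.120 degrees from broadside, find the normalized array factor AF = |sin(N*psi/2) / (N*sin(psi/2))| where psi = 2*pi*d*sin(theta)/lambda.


psi = 2*pi*0.68300*sin(52.120 deg) = 3.387208 rad
AF = |sin(3*3.387208/2) / (3*sin(3.387208/2))| = 0.3133

0.3133


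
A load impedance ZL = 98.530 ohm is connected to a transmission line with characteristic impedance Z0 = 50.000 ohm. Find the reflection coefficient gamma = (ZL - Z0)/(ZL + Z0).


gamma = (98.530 - 50.000) / (98.530 + 50.000) = 0.3267

0.3267


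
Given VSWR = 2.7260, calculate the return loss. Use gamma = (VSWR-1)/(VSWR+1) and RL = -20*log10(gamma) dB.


gamma = (2.7260 - 1) / (2.7260 + 1) = 0.4632313
RL = -20 * log10(0.4632313) = 6.684 dB

6.684 dB


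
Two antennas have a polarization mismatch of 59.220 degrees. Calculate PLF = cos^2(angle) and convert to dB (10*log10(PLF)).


PLF_linear = cos^2(59.220 deg) = 0.2618809
PLF_dB = 10 * log10(0.2618809) = -5.819 dB

-5.819 dB


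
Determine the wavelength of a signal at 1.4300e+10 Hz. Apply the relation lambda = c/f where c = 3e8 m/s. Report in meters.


lambda = c / f = 3.0000e+08 / 1.4300e+10 = 0.02098 m

0.02098 m


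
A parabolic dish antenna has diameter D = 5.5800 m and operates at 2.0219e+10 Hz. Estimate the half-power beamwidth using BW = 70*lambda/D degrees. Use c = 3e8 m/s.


lambda = c / f = 3.0000e+08 / 2.0219e+10 = 0.01483753 m
BW = 70 * 0.01483753 / 5.5800 = 0.1861 deg

0.1861 deg


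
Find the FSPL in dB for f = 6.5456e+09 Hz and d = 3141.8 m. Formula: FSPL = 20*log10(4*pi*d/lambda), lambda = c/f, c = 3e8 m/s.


lambda = c / f = 3.0000e+08 / 6.5456e+09 = 0.04583231 m
FSPL = 20 * log10(4*pi*3141.8/0.04583231) = 118.7 dB

118.7 dB


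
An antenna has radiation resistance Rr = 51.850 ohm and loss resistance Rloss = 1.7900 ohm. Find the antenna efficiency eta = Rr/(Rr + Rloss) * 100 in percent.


eta = 51.850 / (51.850 + 1.7900) * 100 = 96.66%

96.66%


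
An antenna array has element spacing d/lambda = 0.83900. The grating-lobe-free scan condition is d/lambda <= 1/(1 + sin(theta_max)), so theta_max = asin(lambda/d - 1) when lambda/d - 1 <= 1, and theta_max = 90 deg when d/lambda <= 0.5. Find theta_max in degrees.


lambda/d - 1 = 1/0.83900 - 1 = 0.1918951
theta_max = asin(0.1918951) = 11.06 deg

11.06 deg


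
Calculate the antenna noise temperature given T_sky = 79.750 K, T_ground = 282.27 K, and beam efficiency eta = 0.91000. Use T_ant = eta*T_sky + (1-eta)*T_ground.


T_ant = 0.91000 * 79.750 + (1 - 0.91000) * 282.27 = 97.98 K

97.98 K


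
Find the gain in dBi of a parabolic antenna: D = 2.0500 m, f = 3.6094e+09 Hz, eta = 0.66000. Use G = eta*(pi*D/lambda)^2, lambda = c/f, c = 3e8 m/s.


lambda = c / f = 3.0000e+08 / 3.6094e+09 = 0.08311631 m
G_linear = 0.66000 * (pi * 2.0500 / 0.08311631)^2 = 3962.588
G_dBi = 10 * log10(3962.588) = 35.98 dBi

35.98 dBi


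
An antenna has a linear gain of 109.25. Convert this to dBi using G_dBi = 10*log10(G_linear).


G_dBi = 10 * log10(109.25) = 20.38 dBi

20.38 dBi


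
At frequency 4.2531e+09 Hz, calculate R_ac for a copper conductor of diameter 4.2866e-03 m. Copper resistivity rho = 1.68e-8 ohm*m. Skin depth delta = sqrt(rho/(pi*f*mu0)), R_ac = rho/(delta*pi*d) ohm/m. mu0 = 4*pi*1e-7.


delta = sqrt(1.68e-8 / (pi * 4.2531e+09 * 4*pi*1e-7)) = 1.000281e-06 m
R_ac = 1.68e-8 / (1.000281e-06 * pi * 4.2866e-03) = 1.247 ohm/m

1.247 ohm/m


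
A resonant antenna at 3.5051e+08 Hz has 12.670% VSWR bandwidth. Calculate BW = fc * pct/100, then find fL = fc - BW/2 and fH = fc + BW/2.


BW = 3.5051e+08 * 12.670/100 = 4.440962e+07 Hz
fL = 3.5051e+08 - 4.440962e+07/2 = 3.283e+08 Hz
fH = 3.5051e+08 + 4.440962e+07/2 = 3.727e+08 Hz

BW=4.441e+07 Hz, fL=3.283e+08 Hz, fH=3.727e+08 Hz


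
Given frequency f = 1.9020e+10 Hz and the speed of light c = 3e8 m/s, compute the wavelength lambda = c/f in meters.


lambda = c / f = 3.0000e+08 / 1.9020e+10 = 0.01577 m

0.01577 m


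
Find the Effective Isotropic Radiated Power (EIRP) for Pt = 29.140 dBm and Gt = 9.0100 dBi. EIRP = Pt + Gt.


EIRP = Pt + Gt = 29.140 + 9.0100 = 38.15 dBm

38.15 dBm


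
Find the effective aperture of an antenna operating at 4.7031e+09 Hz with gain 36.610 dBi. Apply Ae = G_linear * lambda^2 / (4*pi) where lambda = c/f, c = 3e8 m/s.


lambda = c / f = 3.0000e+08 / 4.7031e+09 = 0.06378771 m
G_linear = 10^(36.610/10) = 4581.419
Ae = G_linear * lambda^2 / (4*pi) = 4581.419 * 0.06378771^2 / (4*pi) = 1.483 m^2

1.483 m^2


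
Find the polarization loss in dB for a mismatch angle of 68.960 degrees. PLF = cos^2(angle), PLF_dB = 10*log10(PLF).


PLF_linear = cos^2(68.960 deg) = 0.1288951
PLF_dB = 10 * log10(0.1288951) = -8.898 dB

-8.898 dB


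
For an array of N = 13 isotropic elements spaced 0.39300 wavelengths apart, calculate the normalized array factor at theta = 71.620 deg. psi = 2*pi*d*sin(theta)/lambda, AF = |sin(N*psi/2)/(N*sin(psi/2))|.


psi = 2*pi*0.39300*sin(71.620 deg) = 2.343324 rad
AF = |sin(13*2.343324/2) / (13*sin(2.343324/2))| = 0.03828

0.03828


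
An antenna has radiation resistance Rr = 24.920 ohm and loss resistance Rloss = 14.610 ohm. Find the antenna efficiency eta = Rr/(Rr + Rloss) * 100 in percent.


eta = 24.920 / (24.920 + 14.610) * 100 = 63.04%

63.04%


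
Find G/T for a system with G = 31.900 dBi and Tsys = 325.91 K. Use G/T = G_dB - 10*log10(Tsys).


G/T = 31.900 - 10*log10(325.91) = 31.900 - 25.13098 = 6.769 dB/K

6.769 dB/K


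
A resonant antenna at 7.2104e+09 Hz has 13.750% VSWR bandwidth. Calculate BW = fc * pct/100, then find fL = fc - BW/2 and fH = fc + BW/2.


BW = 7.2104e+09 * 13.750/100 = 9.914300e+08 Hz
fL = 7.2104e+09 - 9.914300e+08/2 = 6.715e+09 Hz
fH = 7.2104e+09 + 9.914300e+08/2 = 7.706e+09 Hz

BW=9.914e+08 Hz, fL=6.715e+09 Hz, fH=7.706e+09 Hz


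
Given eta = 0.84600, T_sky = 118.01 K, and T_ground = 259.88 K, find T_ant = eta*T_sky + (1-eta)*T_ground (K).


T_ant = 0.84600 * 118.01 + (1 - 0.84600) * 259.88 = 139.9 K

139.9 K


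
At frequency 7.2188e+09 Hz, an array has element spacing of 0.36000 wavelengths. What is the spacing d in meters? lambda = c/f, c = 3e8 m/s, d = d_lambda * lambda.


lambda = c / f = 3.0000e+08 / 7.2188e+09 = 0.04155815 m
d = 0.36000 * 0.04155815 = 0.01496 m

0.01496 m


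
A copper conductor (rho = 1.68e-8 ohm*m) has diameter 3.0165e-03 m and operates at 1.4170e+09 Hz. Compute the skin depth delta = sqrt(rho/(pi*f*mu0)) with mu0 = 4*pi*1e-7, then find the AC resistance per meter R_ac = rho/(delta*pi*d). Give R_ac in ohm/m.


delta = sqrt(1.68e-8 / (pi * 1.4170e+09 * 4*pi*1e-7)) = 1.732965e-06 m
R_ac = 1.68e-8 / (1.732965e-06 * pi * 3.0165e-03) = 1.023 ohm/m

1.023 ohm/m


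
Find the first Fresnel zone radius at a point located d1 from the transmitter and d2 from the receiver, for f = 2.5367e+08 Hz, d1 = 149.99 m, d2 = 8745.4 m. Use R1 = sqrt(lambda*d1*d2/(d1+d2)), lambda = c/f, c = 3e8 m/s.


lambda = c / f = 3.0000e+08 / 2.5367e+08 = 1.182639 m
R1 = sqrt(1.182639 * 149.99 * 8745.4 / (149.99 + 8745.4)) = 13.21 m

13.21 m


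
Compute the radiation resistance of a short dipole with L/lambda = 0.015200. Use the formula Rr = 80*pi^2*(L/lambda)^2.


Rr = 80 * pi^2 * (0.015200)^2 = 80 * 9.869604 * 2.310400e-04 = 0.1824 ohm

0.1824 ohm


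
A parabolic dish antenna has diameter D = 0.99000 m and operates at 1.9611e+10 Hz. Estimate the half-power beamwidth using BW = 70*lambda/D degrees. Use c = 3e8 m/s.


lambda = c / f = 3.0000e+08 / 1.9611e+10 = 0.01529754 m
BW = 70 * 0.01529754 / 0.99000 = 1.082 deg

1.082 deg


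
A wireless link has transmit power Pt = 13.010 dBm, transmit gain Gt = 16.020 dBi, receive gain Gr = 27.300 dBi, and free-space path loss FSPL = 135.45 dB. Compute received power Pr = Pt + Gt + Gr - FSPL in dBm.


Pr = 13.010 + 16.020 + 27.300 - 135.45 = -79.12 dBm

-79.12 dBm


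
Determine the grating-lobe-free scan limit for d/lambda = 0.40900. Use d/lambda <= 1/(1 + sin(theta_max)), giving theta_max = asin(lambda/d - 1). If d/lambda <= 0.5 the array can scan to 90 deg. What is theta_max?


lambda/d - 1 = 1/0.40900 - 1 = 1.444988 >= 1
d/lambda <= 0.5, so the array can scan to endfire without grating lobes: theta_max = 90 deg

90 deg


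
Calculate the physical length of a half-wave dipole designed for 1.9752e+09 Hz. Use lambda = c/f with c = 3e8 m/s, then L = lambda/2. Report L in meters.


lambda = c / f = 3.0000e+08 / 1.9752e+09 = 0.1518834 m
L = lambda / 2 = 0.1518834 / 2 = 0.07594 m

0.07594 m


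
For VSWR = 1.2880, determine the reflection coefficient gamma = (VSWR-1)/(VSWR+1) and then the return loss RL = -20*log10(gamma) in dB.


gamma = (1.2880 - 1) / (1.2880 + 1) = 0.1258741
RL = -20 * log10(0.1258741) = 18.00 dB

18.00 dB


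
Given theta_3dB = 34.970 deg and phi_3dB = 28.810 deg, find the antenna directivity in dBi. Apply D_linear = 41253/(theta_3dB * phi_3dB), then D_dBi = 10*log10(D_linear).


D_linear = 41253 / (34.970 * 28.810) = 40.94649
D_dBi = 10 * log10(40.94649) = 16.12 dBi

16.12 dBi


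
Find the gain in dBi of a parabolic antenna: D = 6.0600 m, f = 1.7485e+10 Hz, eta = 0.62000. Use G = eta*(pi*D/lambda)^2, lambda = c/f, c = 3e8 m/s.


lambda = c / f = 3.0000e+08 / 1.7485e+10 = 0.01715756 m
G_linear = 0.62000 * (pi * 6.0600 / 0.01715756)^2 = 763353.4
G_dBi = 10 * log10(763353.4) = 58.83 dBi

58.83 dBi


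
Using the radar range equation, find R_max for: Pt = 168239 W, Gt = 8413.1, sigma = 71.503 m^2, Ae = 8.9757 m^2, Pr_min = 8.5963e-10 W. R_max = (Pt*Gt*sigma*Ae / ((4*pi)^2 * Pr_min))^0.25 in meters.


R^4 = 168239*8413.1*71.503*8.9757 / ((4*pi)^2 * 8.5963e-10) = 6.691817e+18
R_max = 6.691817e+18^0.25 = 50861 m

50861 m


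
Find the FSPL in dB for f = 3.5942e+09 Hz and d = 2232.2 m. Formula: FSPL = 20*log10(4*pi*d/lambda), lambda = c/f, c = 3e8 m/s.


lambda = c / f = 3.0000e+08 / 3.5942e+09 = 0.08346781 m
FSPL = 20 * log10(4*pi*2232.2/0.08346781) = 110.5 dB

110.5 dB


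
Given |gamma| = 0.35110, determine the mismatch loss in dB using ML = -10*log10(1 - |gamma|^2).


ML = -10 * log10(1 - 0.35110^2) = -10 * log10(0.87672879) = 0.5713 dB

0.5713 dB


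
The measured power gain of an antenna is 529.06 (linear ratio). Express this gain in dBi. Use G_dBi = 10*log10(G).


G_dBi = 10 * log10(529.06) = 27.24 dBi

27.24 dBi


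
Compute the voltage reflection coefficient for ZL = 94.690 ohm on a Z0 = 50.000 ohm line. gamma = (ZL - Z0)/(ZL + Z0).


gamma = (94.690 - 50.000) / (94.690 + 50.000) = 0.3089

0.3089


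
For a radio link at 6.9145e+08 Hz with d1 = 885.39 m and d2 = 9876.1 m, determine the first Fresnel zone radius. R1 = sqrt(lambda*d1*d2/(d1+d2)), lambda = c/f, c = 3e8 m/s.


lambda = c / f = 3.0000e+08 / 6.9145e+08 = 0.4338709 m
R1 = sqrt(0.4338709 * 885.39 * 9876.1 / (885.39 + 9876.1)) = 18.78 m

18.78 m


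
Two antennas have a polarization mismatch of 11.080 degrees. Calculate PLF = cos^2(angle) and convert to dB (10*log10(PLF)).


PLF_linear = cos^2(11.080 deg) = 0.9630671
PLF_dB = 10 * log10(0.9630671) = -0.1634 dB

-0.1634 dB


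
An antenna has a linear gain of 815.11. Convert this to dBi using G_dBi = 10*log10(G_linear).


G_dBi = 10 * log10(815.11) = 29.11 dBi

29.11 dBi


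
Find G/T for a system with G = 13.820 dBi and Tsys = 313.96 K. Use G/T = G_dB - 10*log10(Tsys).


G/T = 13.820 - 10*log10(313.96) = 13.820 - 24.96874 = -11.15 dB/K

-11.15 dB/K


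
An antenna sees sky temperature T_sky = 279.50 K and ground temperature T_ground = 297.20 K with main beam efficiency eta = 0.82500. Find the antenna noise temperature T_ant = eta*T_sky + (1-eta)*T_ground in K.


T_ant = 0.82500 * 279.50 + (1 - 0.82500) * 297.20 = 282.6 K

282.6 K


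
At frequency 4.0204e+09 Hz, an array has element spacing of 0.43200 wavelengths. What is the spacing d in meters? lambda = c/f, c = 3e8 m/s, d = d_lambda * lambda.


lambda = c / f = 3.0000e+08 / 4.0204e+09 = 0.07461944 m
d = 0.43200 * 0.07461944 = 0.03224 m

0.03224 m


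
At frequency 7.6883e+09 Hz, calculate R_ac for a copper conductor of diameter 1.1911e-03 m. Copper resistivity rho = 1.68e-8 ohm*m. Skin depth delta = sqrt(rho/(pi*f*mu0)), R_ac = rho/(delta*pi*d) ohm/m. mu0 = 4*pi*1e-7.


delta = sqrt(1.68e-8 / (pi * 7.6883e+09 * 4*pi*1e-7)) = 7.439772e-07 m
R_ac = 1.68e-8 / (7.439772e-07 * pi * 1.1911e-03) = 6.035 ohm/m

6.035 ohm/m


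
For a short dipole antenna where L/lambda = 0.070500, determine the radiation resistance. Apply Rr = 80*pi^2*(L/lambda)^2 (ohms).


Rr = 80 * pi^2 * (0.070500)^2 = 80 * 9.869604 * 4.970250e-03 = 3.924 ohm

3.924 ohm


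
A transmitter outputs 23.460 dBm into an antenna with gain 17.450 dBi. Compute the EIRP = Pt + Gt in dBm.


EIRP = Pt + Gt = 23.460 + 17.450 = 40.91 dBm

40.91 dBm


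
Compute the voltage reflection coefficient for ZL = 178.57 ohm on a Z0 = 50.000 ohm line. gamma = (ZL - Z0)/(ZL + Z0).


gamma = (178.57 - 50.000) / (178.57 + 50.000) = 0.5625

0.5625


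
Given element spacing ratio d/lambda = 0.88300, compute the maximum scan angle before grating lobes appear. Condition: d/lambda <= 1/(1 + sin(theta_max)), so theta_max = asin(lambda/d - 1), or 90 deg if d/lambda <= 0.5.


lambda/d - 1 = 1/0.88300 - 1 = 0.1325028
theta_max = asin(0.1325028) = 7.614 deg

7.614 deg


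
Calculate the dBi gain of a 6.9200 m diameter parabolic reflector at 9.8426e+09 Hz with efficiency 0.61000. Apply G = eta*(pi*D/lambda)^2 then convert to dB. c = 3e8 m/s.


lambda = c / f = 3.0000e+08 / 9.8426e+09 = 0.03047975 m
G_linear = 0.61000 * (pi * 6.9200 / 0.03047975)^2 = 310326.6
G_dBi = 10 * log10(310326.6) = 54.92 dBi

54.92 dBi


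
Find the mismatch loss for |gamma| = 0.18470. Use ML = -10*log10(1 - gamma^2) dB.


ML = -10 * log10(1 - 0.18470^2) = -10 * log10(0.96588591) = 0.1507 dB

0.1507 dB


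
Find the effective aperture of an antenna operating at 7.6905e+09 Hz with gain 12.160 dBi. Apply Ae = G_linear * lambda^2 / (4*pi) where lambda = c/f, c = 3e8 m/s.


lambda = c / f = 3.0000e+08 / 7.6905e+09 = 0.03900917 m
G_linear = 10^(12.160/10) = 16.44372
Ae = G_linear * lambda^2 / (4*pi) = 16.44372 * 0.03900917^2 / (4*pi) = 1.991e-03 m^2

1.991e-03 m^2


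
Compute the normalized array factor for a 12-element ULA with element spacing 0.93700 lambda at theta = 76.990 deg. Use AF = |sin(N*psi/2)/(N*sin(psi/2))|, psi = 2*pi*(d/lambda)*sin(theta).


psi = 2*pi*0.93700*sin(76.990 deg) = 5.736221 rad
AF = |sin(12*5.736221/2) / (12*sin(5.736221/2))| = 0.04311

0.04311
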